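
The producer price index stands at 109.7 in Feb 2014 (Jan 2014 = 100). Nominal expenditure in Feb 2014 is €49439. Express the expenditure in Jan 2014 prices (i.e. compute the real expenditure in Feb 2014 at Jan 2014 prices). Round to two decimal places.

45067.46

Real = Nominal ÷ (Index/100) = 49439 ÷ (109.7/100)
     = 49439 ÷ 1.097 = 45067.4567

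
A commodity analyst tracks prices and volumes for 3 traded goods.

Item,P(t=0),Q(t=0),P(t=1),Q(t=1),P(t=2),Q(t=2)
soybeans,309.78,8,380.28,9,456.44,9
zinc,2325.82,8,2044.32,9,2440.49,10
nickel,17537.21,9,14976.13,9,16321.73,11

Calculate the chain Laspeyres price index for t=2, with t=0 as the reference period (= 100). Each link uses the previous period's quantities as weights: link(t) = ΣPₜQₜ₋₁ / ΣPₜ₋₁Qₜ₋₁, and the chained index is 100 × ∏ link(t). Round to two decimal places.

Link t=0→t=1:
ΣP(t=1)Q(t=0) = 380.28×8 + 2044.32×8 + 14976.13×9 = 3042.24 + 16354.56 + 134785.17 = 154181.97
ΣP(t=0)Q(t=0) = 309.78×8 + 2325.82×8 + 17537.21×9 = 2478.24 + 18606.56 + 157834.89 = 178919.69
link = 154181.97/178919.69 = 0.861738
Link t=1→t=2:
ΣP(t=2)Q(t=1) = 456.44×9 + 2440.49×9 + 16321.73×9 = 4107.96 + 21964.41 + 146895.57 = 172967.94
ΣP(t=1)Q(t=1) = 380.28×9 + 2044.32×9 + 14976.13×9 = 3422.52 + 18398.88 + 134785.17 = 156606.57
link = 172967.94/156606.57 = 1.104474
Chained index = 100 × 0.861738 × 1.104474 = 95.1768

95.18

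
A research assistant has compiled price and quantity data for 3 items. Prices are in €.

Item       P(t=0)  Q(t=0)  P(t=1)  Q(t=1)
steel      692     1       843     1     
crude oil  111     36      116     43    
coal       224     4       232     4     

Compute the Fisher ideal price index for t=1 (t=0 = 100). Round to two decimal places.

Laspeyres component (base-period weights):
ΣP(t=1)Q(t=0) = 843×1 + 116×36 + 232×4 = 843 + 4176 + 928 = 5947
ΣP(t=0)Q(t=0) = 692×1 + 111×36 + 224×4 = 692 + 3996 + 896 = 5584
L = 5947 / 5584 × 100 = 106.5007
Paasche component (current-period weights):
ΣP(t=1)Q(t=1) = 843×1 + 116×43 + 232×4 = 843 + 4988 + 928 = 6759
ΣP(t=0)Q(t=1) = 692×1 + 111×43 + 224×4 = 692 + 4773 + 896 = 6361
P = 6759 / 6361 × 100 = 106.2569
Fisher = √(L × P) = √(106.5007 × 106.2569) = 106.3787

106.38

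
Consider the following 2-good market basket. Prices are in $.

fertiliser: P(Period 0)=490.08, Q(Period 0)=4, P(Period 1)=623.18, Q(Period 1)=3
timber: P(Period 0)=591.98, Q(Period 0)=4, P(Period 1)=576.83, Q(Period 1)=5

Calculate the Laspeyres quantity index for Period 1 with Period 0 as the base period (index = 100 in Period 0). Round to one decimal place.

Laspeyres quantity index uses base-period prices as weights.
ΣP(Period 0)·Q(Period 1) = 490.08×3 + 591.98×5 = 1470.24 + 2959.9 = 4430.14
ΣP(Period 0)·Q(Period 0) = 490.08×4 + 591.98×4 = 1960.32 + 2367.92 = 4328.24
Index = 4430.14 / 4328.24 × 100 = 102.3543

102.4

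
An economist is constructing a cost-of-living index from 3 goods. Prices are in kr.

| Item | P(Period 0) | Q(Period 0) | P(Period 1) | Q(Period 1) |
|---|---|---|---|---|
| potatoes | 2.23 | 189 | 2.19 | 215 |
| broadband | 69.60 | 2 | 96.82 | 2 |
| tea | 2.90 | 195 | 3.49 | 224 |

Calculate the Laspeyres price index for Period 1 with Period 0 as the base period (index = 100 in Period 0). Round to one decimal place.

Laspeyres price index uses base-period quantities as weights.
ΣP(Period 1)·Q(Period 0) = 2.19×189 + 96.82×2 + 3.49×195 = 413.91 + 193.64 + 680.55 = 1288.1
ΣP(Period 0)·Q(Period 0) = 2.23×189 + 69.60×2 + 2.90×195 = 421.47 + 139.2 + 565.5 = 1126.17
Index = 1288.1 / 1126.17 × 100 = 114.3788

114.4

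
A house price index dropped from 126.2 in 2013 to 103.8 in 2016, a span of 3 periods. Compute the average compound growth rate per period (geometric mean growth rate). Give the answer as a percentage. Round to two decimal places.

Growth factor = (103.8/126.2)^(1/3) = (0.822504)^(1/3) = 0.936942
Growth rate = 0.936942 − 1 = -0.063058 = -6.3058%

-6.31%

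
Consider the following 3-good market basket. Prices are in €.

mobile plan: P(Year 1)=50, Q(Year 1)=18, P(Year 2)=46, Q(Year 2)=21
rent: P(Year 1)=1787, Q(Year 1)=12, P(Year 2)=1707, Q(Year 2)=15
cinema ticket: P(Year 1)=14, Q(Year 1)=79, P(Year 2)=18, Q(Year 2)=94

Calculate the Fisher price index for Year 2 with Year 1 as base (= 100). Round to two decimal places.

96.92

Laspeyres component (base-period weights):
ΣP(Year 2)Q(Year 1) = 46×18 + 1707×12 + 18×79 = 828 + 20484 + 1422 = 22734
ΣP(Year 1)Q(Year 1) = 50×18 + 1787×12 + 14×79 = 900 + 21444 + 1106 = 23450
L = 22734 / 23450 × 100 = 96.9467
Paasche component (current-period weights):
ΣP(Year 2)Q(Year 2) = 46×21 + 1707×15 + 18×94 = 966 + 25605 + 1692 = 28263
ΣP(Year 1)Q(Year 2) = 50×21 + 1787×15 + 14×94 = 1050 + 26805 + 1316 = 29171
P = 28263 / 29171 × 100 = 96.8873
Fisher = √(L × P) = √(96.9467 × 96.8873) = 96.9170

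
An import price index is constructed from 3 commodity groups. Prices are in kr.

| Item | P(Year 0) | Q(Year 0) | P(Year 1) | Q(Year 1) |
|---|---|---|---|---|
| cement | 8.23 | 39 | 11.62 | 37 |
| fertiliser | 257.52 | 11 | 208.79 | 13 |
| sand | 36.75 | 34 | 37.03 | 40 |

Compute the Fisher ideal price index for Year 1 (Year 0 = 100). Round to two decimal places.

90.67

Laspeyres component (base-period weights):
ΣP(Year 1)Q(Year 0) = 11.62×39 + 208.79×11 + 37.03×34 = 453.18 + 2296.69 + 1259.02 = 4008.89
ΣP(Year 0)Q(Year 0) = 8.23×39 + 257.52×11 + 36.75×34 = 320.97 + 2832.72 + 1249.5 = 4403.19
L = 4008.89 / 4403.19 × 100 = 91.0451
Paasche component (current-period weights):
ΣP(Year 1)Q(Year 1) = 11.62×37 + 208.79×13 + 37.03×40 = 429.94 + 2714.27 + 1481.2 = 4625.41
ΣP(Year 0)Q(Year 1) = 8.23×37 + 257.52×13 + 36.75×40 = 304.51 + 3347.76 + 1470 = 5122.27
P = 4625.41 / 5122.27 × 100 = 90.3000
Fisher = √(L × P) = √(91.0451 × 90.3000) = 90.6718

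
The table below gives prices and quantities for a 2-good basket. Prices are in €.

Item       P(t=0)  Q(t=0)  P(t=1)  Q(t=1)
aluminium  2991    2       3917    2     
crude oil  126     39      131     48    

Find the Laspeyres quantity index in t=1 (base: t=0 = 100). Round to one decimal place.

Laspeyres quantity index uses base-period prices as weights.
ΣP(t=0)·Q(t=1) = 2991×2 + 126×48 = 5982 + 6048 = 12030
ΣP(t=0)·Q(t=0) = 2991×2 + 126×39 = 5982 + 4914 = 10896
Index = 12030 / 10896 × 100 = 110.4075

110.4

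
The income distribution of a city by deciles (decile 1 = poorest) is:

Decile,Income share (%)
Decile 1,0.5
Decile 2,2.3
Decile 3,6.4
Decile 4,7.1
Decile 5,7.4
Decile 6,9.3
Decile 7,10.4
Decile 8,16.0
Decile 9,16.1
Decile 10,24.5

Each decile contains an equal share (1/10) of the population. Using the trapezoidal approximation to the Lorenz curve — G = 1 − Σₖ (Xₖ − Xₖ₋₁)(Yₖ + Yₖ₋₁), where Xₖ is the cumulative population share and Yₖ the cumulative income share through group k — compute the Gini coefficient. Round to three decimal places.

Cumulative income shares Yₖ: 0.0050, 0.0280, 0.0920, 0.1630, 0.2370, 0.3300, 0.4340, 0.5940, 0.7550, 1.0000
Σ (Xₖ−Xₖ₋₁)(Yₖ+Yₖ₋₁) = (1/10)(0.0050+0.0000) + (1/10)(0.0280+0.0050) + (1/10)(0.0920+0.0280) + (1/10)(0.1630+0.0920) + (1/10)(0.2370+0.1630) + (1/10)(0.3300+0.2370) + (1/10)(0.4340+0.3300) + (1/10)(0.5940+0.4340) + (1/10)(0.7550+0.5940) + (1/10)(1.0000+0.7550)
  = 0.0005 + 0.0033 + 0.0120 + 0.0255 + 0.0400 + 0.0567 + 0.0764 + 0.1028 + 0.1349 + 0.1755 = 0.6276
G = 1 − 0.6276 = 0.3724

0.372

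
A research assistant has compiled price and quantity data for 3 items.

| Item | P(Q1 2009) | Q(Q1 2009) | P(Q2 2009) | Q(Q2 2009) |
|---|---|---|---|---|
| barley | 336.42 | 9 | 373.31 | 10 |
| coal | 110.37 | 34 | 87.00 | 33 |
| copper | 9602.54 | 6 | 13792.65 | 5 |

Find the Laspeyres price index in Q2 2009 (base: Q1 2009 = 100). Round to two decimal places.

Laspeyres price index uses base-period quantities as weights.
ΣP(Q2 2009)·Q(Q1 2009) = 373.31×9 + 87.00×34 + 13792.65×6 = 3359.79 + 2958 + 82755.9 = 89073.69
ΣP(Q1 2009)·Q(Q1 2009) = 336.42×9 + 110.37×34 + 9602.54×6 = 3027.78 + 3752.58 + 57615.24 = 64395.6
Index = 89073.69 / 64395.6 × 100 = 138.3226

138.32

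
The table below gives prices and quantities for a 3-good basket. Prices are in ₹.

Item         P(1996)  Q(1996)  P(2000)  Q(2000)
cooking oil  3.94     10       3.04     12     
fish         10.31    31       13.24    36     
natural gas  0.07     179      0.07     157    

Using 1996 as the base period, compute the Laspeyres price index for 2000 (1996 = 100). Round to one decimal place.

122.0

Laspeyres price index uses base-period quantities as weights.
ΣP(2000)·Q(1996) = 3.04×10 + 13.24×31 + 0.07×179 = 30.4 + 410.44 + 12.53 = 453.37
ΣP(1996)·Q(1996) = 3.94×10 + 10.31×31 + 0.07×179 = 39.4 + 319.61 + 12.53 = 371.54
Index = 453.37 / 371.54 × 100 = 122.0245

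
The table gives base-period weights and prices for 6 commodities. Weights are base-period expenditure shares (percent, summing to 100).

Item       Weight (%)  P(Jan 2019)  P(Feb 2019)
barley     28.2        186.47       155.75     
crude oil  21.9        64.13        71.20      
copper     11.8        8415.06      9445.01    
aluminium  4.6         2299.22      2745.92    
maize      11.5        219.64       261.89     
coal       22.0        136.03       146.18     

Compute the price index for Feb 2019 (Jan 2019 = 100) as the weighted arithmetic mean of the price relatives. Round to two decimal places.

103.96

barley: 28.2 × (155.75/186.47) = 28.2 × 0.835255 = 23.5542
crude oil: 21.9 × (71.20/64.13) = 21.9 × 1.110245 = 24.3144
copper: 11.8 × (9445.01/8415.06) = 11.8 × 1.122394 = 13.2442
aluminium: 4.6 × (2745.92/2299.22) = 4.6 × 1.194283 = 5.4937
maize: 11.5 × (261.89/219.64) = 11.5 × 1.192360 = 13.7121
coal: 22.0 × (146.18/136.03) = 22.0 × 1.074616 = 23.6415
Index = Σ wᵢ·(p₁ᵢ/p₀ᵢ) = 23.5542 + 24.3144 + 13.2442 + 5.4937 + 13.7121 + 23.6415 = 103.9602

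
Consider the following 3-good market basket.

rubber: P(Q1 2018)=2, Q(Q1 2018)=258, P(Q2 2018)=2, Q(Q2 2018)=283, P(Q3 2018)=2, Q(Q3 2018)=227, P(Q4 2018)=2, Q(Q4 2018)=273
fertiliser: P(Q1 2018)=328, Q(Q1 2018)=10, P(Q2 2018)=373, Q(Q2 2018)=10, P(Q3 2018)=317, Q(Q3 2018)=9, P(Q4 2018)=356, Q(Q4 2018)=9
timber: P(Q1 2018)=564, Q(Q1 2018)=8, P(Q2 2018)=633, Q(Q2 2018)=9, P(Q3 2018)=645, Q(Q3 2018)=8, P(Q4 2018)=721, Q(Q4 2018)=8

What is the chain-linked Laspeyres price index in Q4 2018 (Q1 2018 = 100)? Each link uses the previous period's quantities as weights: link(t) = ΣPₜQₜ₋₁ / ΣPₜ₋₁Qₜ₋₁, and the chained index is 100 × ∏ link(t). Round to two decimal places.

119.11

Link Q1 2018→Q2 2018:
ΣP(Q2 2018)Q(Q1 2018) = 2×258 + 373×10 + 633×8 = 516 + 3730 + 5064 = 9310
ΣP(Q1 2018)Q(Q1 2018) = 2×258 + 328×10 + 564×8 = 516 + 3280 + 4512 = 8308
link = 9310/8308 = 1.120607
Link Q2 2018→Q3 2018:
ΣP(Q3 2018)Q(Q2 2018) = 2×283 + 317×10 + 645×9 = 566 + 3170 + 5805 = 9541
ΣP(Q2 2018)Q(Q2 2018) = 2×283 + 373×10 + 633×9 = 566 + 3730 + 5697 = 9993
link = 9541/9993 = 0.954768
Link Q3 2018→Q4 2018:
ΣP(Q4 2018)Q(Q3 2018) = 2×227 + 356×9 + 721×8 = 454 + 3204 + 5768 = 9426
ΣP(Q3 2018)Q(Q3 2018) = 2×227 + 317×9 + 645×8 = 454 + 2853 + 5160 = 8467
link = 9426/8467 = 1.113263
Chained index = 100 × 1.120607 × 0.954768 × 1.113263 = 119.1102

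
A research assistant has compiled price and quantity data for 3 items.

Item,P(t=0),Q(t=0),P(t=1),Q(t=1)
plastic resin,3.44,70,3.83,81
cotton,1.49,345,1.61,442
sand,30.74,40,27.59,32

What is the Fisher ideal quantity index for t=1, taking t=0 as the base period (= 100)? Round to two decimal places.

Laspeyres component (base-period weights):
ΣP(t=0)Q(t=1) = 3.44×81 + 1.49×442 + 30.74×32 = 278.64 + 658.58 + 983.68 = 1920.9
ΣP(t=0)Q(t=0) = 3.44×70 + 1.49×345 + 30.74×40 = 240.8 + 514.05 + 1229.6 = 1984.45
L = 1920.9 / 1984.45 × 100 = 96.7976
Paasche component (current-period weights):
ΣP(t=1)Q(t=1) = 3.83×81 + 1.61×442 + 27.59×32 = 310.23 + 711.62 + 882.88 = 1904.73
ΣP(t=1)Q(t=0) = 3.83×70 + 1.61×345 + 27.59×40 = 268.1 + 555.45 + 1103.6 = 1927.15
P = 1904.73 / 1927.15 × 100 = 98.8366
Fisher = √(L × P) = √(96.7976 × 98.8366) = 97.8118

97.81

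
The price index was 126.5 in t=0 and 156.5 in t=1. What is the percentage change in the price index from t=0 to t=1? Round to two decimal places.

23.72%

Change = (156.5 − 126.5) / 126.5 × 100
       = 30.0 / 126.5 × 100 = 23.7154%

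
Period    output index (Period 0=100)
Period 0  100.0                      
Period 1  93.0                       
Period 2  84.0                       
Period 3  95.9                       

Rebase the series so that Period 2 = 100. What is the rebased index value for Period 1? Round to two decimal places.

110.71

Rebased(Period 1) = 93.0 / 84.0 × 100 = 110.7143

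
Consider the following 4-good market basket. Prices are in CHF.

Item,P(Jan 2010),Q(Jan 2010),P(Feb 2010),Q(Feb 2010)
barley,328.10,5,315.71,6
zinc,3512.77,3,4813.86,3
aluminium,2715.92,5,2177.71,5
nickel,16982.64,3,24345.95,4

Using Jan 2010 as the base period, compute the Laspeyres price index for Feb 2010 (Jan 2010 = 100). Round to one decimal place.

Laspeyres price index uses base-period quantities as weights.
ΣP(Feb 2010)·Q(Jan 2010) = 315.71×5 + 4813.86×3 + 2177.71×5 + 24345.95×3 = 1578.55 + 14441.58 + 10888.55 + 73037.85 = 99946.53
ΣP(Jan 2010)·Q(Jan 2010) = 328.10×5 + 3512.77×3 + 2715.92×5 + 16982.64×3 = 1640.5 + 10538.31 + 13579.6 + 50947.92 = 76706.33
Index = 99946.53 / 76706.33 × 100 = 130.2976

130.3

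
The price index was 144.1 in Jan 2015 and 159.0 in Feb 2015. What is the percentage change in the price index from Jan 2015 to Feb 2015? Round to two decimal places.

10.34%

Change = (159.0 − 144.1) / 144.1 × 100
       = 14.9 / 144.1 × 100 = 10.3400%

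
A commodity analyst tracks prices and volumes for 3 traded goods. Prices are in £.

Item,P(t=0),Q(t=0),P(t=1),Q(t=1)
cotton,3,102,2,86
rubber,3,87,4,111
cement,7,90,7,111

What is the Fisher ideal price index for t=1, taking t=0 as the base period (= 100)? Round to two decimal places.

100.28

Laspeyres component (base-period weights):
ΣP(t=1)Q(t=0) = 2×102 + 4×87 + 7×90 = 204 + 348 + 630 = 1182
ΣP(t=0)Q(t=0) = 3×102 + 3×87 + 7×90 = 306 + 261 + 630 = 1197
L = 1182 / 1197 × 100 = 98.7469
Paasche component (current-period weights):
ΣP(t=1)Q(t=1) = 2×86 + 4×111 + 7×111 = 172 + 444 + 777 = 1393
ΣP(t=0)Q(t=1) = 3×86 + 3×111 + 7×111 = 258 + 333 + 777 = 1368
P = 1393 / 1368 × 100 = 101.8275
Fisher = √(L × P) = √(98.7469 × 101.8275) = 100.2753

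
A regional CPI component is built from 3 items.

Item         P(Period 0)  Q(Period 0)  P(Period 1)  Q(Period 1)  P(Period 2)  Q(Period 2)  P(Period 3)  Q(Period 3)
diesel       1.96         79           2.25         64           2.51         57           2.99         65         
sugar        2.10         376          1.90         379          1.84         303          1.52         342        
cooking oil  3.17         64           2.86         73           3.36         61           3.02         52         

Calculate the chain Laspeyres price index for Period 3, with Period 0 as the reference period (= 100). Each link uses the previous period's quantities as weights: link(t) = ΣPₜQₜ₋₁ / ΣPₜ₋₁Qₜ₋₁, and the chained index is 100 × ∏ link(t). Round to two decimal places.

86.75

Link Period 0→Period 1:
ΣP(Period 1)Q(Period 0) = 2.25×79 + 1.90×376 + 2.86×64 = 177.75 + 714.4 + 183.04 = 1075.19
ΣP(Period 0)Q(Period 0) = 1.96×79 + 2.10×376 + 3.17×64 = 154.84 + 789.6 + 202.88 = 1147.32
link = 1075.19/1147.32 = 0.937132
Link Period 1→Period 2:
ΣP(Period 2)Q(Period 1) = 2.51×64 + 1.84×379 + 3.36×73 = 160.64 + 697.36 + 245.28 = 1103.28
ΣP(Period 1)Q(Period 1) = 2.25×64 + 1.90×379 + 2.86×73 = 144 + 720.1 + 208.78 = 1072.88
link = 1103.28/1072.88 = 1.028335
Link Period 2→Period 3:
ΣP(Period 3)Q(Period 2) = 2.99×57 + 1.52×303 + 3.02×61 = 170.43 + 460.56 + 184.22 = 815.21
ΣP(Period 2)Q(Period 2) = 2.51×57 + 1.84×303 + 3.36×61 = 143.07 + 557.52 + 204.96 = 905.55
link = 815.21/905.55 = 0.900237
Chained index = 100 × 0.937132 × 1.028335 × 0.900237 = 86.7546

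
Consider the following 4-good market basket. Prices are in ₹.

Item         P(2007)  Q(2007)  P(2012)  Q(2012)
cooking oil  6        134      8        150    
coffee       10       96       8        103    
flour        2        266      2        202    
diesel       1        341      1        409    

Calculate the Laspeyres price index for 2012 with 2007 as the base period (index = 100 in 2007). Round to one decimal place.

Laspeyres price index uses base-period quantities as weights.
ΣP(2012)·Q(2007) = 8×134 + 8×96 + 2×266 + 1×341 = 1072 + 768 + 532 + 341 = 2713
ΣP(2007)·Q(2007) = 6×134 + 10×96 + 2×266 + 1×341 = 804 + 960 + 532 + 341 = 2637
Index = 2713 / 2637 × 100 = 102.8821

102.9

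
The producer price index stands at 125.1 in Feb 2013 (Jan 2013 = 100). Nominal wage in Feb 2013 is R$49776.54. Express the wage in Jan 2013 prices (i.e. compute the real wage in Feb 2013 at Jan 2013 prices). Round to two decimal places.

39789.40

Real = Nominal ÷ (Index/100) = 49776.54 ÷ (125.1/100)
     = 49776.54 ÷ 1.251 = 39789.4005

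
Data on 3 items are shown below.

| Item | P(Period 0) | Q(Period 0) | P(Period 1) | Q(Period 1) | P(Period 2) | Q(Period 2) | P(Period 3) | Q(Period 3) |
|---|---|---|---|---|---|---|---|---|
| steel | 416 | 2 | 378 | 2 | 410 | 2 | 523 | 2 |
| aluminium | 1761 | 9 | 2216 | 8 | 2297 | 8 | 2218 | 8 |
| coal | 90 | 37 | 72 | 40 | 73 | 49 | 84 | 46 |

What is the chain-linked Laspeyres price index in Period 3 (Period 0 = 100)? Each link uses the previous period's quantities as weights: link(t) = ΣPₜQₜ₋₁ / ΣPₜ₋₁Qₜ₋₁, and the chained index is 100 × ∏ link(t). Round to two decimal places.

Link Period 0→Period 1:
ΣP(Period 1)Q(Period 0) = 378×2 + 2216×9 + 72×37 = 756 + 19944 + 2664 = 23364
ΣP(Period 0)Q(Period 0) = 416×2 + 1761×9 + 90×37 = 832 + 15849 + 3330 = 20011
link = 23364/20011 = 1.167558
Link Period 1→Period 2:
ΣP(Period 2)Q(Period 1) = 410×2 + 2297×8 + 73×40 = 820 + 18376 + 2920 = 22116
ΣP(Period 1)Q(Period 1) = 378×2 + 2216×8 + 72×40 = 756 + 17728 + 2880 = 21364
link = 22116/21364 = 1.035199
Link Period 2→Period 3:
ΣP(Period 3)Q(Period 2) = 523×2 + 2218×8 + 84×49 = 1046 + 17744 + 4116 = 22906
ΣP(Period 2)Q(Period 2) = 410×2 + 2297×8 + 73×49 = 820 + 18376 + 3577 = 22773
link = 22906/22773 = 1.005840
Chained index = 100 × 1.167558 × 1.035199 × 1.005840 = 121.5714

121.57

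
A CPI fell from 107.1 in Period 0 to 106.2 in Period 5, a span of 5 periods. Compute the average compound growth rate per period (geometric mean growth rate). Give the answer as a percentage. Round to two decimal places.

Growth factor = (106.2/107.1)^(1/5) = (0.991597)^(1/5) = 0.998314
Growth rate = 0.998314 − 1 = -0.001686 = -0.1686%

-0.17%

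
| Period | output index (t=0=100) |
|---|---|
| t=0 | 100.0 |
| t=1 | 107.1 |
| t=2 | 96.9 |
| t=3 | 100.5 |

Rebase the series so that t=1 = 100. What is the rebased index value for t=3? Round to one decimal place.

93.8

Rebased(t=3) = 100.5 / 107.1 × 100 = 93.8375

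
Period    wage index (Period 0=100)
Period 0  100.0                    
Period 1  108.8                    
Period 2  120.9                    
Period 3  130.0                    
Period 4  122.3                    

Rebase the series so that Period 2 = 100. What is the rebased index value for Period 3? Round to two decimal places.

107.53

Rebased(Period 3) = 130.0 / 120.9 × 100 = 107.5269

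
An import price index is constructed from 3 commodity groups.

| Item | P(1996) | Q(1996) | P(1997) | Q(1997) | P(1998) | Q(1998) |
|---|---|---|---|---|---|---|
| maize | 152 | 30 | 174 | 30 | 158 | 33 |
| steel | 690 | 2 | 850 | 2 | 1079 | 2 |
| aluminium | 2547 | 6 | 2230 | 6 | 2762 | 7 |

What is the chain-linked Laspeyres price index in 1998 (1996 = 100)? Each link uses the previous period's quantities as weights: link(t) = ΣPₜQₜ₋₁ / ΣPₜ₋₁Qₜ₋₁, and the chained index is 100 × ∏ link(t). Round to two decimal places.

Link 1996→1997:
ΣP(1997)Q(1996) = 174×30 + 850×2 + 2230×6 = 5220 + 1700 + 13380 = 20300
ΣP(1996)Q(1996) = 152×30 + 690×2 + 2547×6 = 4560 + 1380 + 15282 = 21222
link = 20300/21222 = 0.956555
Link 1997→1998:
ΣP(1998)Q(1997) = 158×30 + 1079×2 + 2762×6 = 4740 + 2158 + 16572 = 23470
ΣP(1997)Q(1997) = 174×30 + 850×2 + 2230×6 = 5220 + 1700 + 13380 = 20300
link = 23470/20300 = 1.156158
Chained index = 100 × 0.956555 × 1.156158 = 110.5928

110.59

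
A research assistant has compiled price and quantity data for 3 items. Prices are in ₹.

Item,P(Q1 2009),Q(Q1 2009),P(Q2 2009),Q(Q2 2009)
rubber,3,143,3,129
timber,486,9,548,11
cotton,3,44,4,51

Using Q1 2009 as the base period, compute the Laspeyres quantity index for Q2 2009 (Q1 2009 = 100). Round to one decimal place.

Laspeyres quantity index uses base-period prices as weights.
ΣP(Q1 2009)·Q(Q2 2009) = 3×129 + 486×11 + 3×51 = 387 + 5346 + 153 = 5886
ΣP(Q1 2009)·Q(Q1 2009) = 3×143 + 486×9 + 3×44 = 429 + 4374 + 132 = 4935
Index = 5886 / 4935 × 100 = 119.2705

119.3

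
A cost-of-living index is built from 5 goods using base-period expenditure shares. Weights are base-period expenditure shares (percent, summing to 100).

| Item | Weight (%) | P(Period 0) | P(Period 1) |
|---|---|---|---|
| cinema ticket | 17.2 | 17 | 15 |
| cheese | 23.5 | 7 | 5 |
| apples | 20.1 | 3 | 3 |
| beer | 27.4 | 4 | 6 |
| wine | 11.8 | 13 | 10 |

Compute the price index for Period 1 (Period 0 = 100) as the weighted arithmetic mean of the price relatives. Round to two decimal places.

102.24

cinema ticket: 17.2 × (15/17) = 17.2 × 0.882353 = 15.1765
cheese: 23.5 × (5/7) = 23.5 × 0.714286 = 16.7857
apples: 20.1 × (3/3) = 20.1 × 1.000000 = 20.1000
beer: 27.4 × (6/4) = 27.4 × 1.500000 = 41.1000
wine: 11.8 × (10/13) = 11.8 × 0.769231 = 9.0769
Index = Σ wᵢ·(p₁ᵢ/p₀ᵢ) = 15.1765 + 16.7857 + 20.1000 + 41.1000 + 9.0769 = 102.2391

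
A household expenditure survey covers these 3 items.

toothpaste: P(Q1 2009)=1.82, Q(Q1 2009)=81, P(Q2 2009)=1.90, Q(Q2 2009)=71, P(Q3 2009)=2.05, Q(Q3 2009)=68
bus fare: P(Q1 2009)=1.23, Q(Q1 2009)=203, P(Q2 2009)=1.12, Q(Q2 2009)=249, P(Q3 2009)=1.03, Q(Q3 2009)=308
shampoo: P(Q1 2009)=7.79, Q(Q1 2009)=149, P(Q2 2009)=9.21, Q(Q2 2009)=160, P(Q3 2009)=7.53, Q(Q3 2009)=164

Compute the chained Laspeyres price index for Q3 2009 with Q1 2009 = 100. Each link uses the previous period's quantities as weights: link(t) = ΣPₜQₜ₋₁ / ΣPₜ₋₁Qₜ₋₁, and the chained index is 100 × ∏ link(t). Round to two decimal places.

95.83

Link Q1 2009→Q2 2009:
ΣP(Q2 2009)Q(Q1 2009) = 1.90×81 + 1.12×203 + 9.21×149 = 153.9 + 227.36 + 1372.29 = 1753.55
ΣP(Q1 2009)Q(Q1 2009) = 1.82×81 + 1.23×203 + 7.79×149 = 147.42 + 249.69 + 1160.71 = 1557.82
link = 1753.55/1557.82 = 1.125644
Link Q2 2009→Q3 2009:
ΣP(Q3 2009)Q(Q2 2009) = 2.05×71 + 1.03×249 + 7.53×160 = 145.55 + 256.47 + 1204.8 = 1606.82
ΣP(Q2 2009)Q(Q2 2009) = 1.90×71 + 1.12×249 + 9.21×160 = 134.9 + 278.88 + 1473.6 = 1887.38
link = 1606.82/1887.38 = 0.851349
Chained index = 100 × 1.125644 × 0.851349 = 95.8316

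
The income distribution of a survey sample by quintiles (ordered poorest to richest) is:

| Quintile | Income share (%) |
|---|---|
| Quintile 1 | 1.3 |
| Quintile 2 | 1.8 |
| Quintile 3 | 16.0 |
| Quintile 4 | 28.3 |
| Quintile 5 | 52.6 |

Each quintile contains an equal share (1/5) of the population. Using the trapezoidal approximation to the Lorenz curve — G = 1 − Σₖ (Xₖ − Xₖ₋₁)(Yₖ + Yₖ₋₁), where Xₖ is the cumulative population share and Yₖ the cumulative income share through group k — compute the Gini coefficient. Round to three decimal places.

Cumulative income shares Yₖ: 0.0130, 0.0310, 0.1910, 0.4740, 1.0000
Σ (Xₖ−Xₖ₋₁)(Yₖ+Yₖ₋₁) = (1/5)(0.0130+0.0000) + (1/5)(0.0310+0.0130) + (1/5)(0.1910+0.0310) + (1/5)(0.4740+0.1910) + (1/5)(1.0000+0.4740)
  = 0.0026 + 0.0088 + 0.0444 + 0.1330 + 0.2948 = 0.4836
G = 1 − 0.4836 = 0.5164

0.516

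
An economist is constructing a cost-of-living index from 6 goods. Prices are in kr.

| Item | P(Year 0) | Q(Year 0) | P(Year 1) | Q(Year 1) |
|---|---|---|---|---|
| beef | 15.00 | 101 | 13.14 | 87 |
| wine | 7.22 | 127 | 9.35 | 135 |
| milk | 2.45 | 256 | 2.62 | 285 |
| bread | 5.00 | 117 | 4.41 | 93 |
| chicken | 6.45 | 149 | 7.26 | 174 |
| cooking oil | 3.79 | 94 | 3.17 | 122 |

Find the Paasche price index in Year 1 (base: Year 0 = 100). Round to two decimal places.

Paasche price index uses current-period quantities as weights.
ΣP(Year 1)·Q(Year 1) = 13.14×87 + 9.35×135 + 2.62×285 + 4.41×93 + 7.26×174 + 3.17×122 = 1143.18 + 1262.25 + 746.7 + 410.13 + 1263.24 + 386.74 = 5212.24
ΣP(Year 0)·Q(Year 1) = 15.00×87 + 7.22×135 + 2.45×285 + 5.00×93 + 6.45×174 + 3.79×122 = 1305 + 974.7 + 698.25 + 465 + 1122.3 + 462.38 = 5027.63
Index = 5212.24 / 5027.63 × 100 = 103.6719

103.67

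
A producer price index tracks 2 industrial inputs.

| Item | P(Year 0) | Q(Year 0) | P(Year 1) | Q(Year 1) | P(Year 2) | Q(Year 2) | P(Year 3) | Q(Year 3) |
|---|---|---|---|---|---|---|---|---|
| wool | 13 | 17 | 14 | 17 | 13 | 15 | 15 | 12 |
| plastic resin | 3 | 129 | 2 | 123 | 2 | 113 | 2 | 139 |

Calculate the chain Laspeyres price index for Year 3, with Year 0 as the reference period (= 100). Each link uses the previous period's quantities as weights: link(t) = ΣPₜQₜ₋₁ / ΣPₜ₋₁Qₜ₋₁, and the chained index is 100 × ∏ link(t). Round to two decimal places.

84.32

Link Year 0→Year 1:
ΣP(Year 1)Q(Year 0) = 14×17 + 2×129 = 238 + 258 = 496
ΣP(Year 0)Q(Year 0) = 13×17 + 3×129 = 221 + 387 = 608
link = 496/608 = 0.815789
Link Year 1→Year 2:
ΣP(Year 2)Q(Year 1) = 13×17 + 2×123 = 221 + 246 = 467
ΣP(Year 1)Q(Year 1) = 14×17 + 2×123 = 238 + 246 = 484
link = 467/484 = 0.964876
Link Year 2→Year 3:
ΣP(Year 3)Q(Year 2) = 15×15 + 2×113 = 225 + 226 = 451
ΣP(Year 2)Q(Year 2) = 13×15 + 2×113 = 195 + 226 = 421
link = 451/421 = 1.071259
Chained index = 100 × 0.815789 × 0.964876 × 1.071259 = 84.3226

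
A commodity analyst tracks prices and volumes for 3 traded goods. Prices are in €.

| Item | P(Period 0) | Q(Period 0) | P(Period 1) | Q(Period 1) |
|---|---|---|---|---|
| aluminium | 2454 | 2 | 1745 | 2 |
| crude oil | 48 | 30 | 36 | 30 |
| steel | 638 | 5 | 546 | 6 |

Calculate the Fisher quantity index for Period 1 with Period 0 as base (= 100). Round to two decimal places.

107.08

Laspeyres component (base-period weights):
ΣP(Period 0)Q(Period 1) = 2454×2 + 48×30 + 638×6 = 4908 + 1440 + 3828 = 10176
ΣP(Period 0)Q(Period 0) = 2454×2 + 48×30 + 638×5 = 4908 + 1440 + 3190 = 9538
L = 10176 / 9538 × 100 = 106.6890
Paasche component (current-period weights):
ΣP(Period 1)Q(Period 1) = 1745×2 + 36×30 + 546×6 = 3490 + 1080 + 3276 = 7846
ΣP(Period 1)Q(Period 0) = 1745×2 + 36×30 + 546×5 = 3490 + 1080 + 2730 = 7300
P = 7846 / 7300 × 100 = 107.4795
Fisher = √(L × P) = √(106.6890 × 107.4795) = 107.0835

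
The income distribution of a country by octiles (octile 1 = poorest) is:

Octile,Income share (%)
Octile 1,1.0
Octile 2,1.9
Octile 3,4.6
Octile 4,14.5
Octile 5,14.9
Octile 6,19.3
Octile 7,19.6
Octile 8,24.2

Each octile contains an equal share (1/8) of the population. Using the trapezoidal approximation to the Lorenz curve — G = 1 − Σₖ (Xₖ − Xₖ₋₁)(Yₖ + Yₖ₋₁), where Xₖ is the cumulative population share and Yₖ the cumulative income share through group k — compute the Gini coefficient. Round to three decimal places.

Cumulative income shares Yₖ: 0.0100, 0.0290, 0.0750, 0.2200, 0.3690, 0.5620, 0.7580, 1.0000
Σ (Xₖ−Xₖ₋₁)(Yₖ+Yₖ₋₁) = (1/8)(0.0100+0.0000) + (1/8)(0.0290+0.0100) + (1/8)(0.0750+0.0290) + (1/8)(0.2200+0.0750) + (1/8)(0.3690+0.2200) + (1/8)(0.5620+0.3690) + (1/8)(0.7580+0.5620) + (1/8)(1.0000+0.7580)
  = 0.0013 + 0.0049 + 0.0130 + 0.0369 + 0.0736 + 0.1164 + 0.1650 + 0.2198 = 0.6308
G = 1 − 0.6308 = 0.3692

0.369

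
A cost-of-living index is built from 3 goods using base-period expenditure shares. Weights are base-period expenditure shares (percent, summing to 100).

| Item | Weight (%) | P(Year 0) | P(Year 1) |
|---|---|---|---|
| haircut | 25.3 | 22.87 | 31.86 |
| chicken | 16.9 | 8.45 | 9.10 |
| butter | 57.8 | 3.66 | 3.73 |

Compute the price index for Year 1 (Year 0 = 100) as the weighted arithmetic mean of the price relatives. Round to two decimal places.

112.35

haircut: 25.3 × (31.86/22.87) = 25.3 × 1.393091 = 35.2452
chicken: 16.9 × (9.10/8.45) = 16.9 × 1.076923 = 18.2000
butter: 57.8 × (3.73/3.66) = 57.8 × 1.019126 = 58.9055
Index = Σ wᵢ·(p₁ᵢ/p₀ᵢ) = 35.2452 + 18.2000 + 58.9055 = 112.3507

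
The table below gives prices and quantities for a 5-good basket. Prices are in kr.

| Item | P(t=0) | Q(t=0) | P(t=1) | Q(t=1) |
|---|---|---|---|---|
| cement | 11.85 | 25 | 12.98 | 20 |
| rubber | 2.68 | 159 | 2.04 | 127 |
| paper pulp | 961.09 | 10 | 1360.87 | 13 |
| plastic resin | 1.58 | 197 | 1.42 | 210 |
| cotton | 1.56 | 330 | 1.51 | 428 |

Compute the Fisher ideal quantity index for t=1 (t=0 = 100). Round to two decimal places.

126.74

Laspeyres component (base-period weights):
ΣP(t=0)Q(t=1) = 11.85×20 + 2.68×127 + 961.09×13 + 1.58×210 + 1.56×428 = 237 + 340.36 + 12494.17 + 331.8 + 667.68 = 14071.01
ΣP(t=0)Q(t=0) = 11.85×25 + 2.68×159 + 961.09×10 + 1.58×197 + 1.56×330 = 296.25 + 426.12 + 9610.9 + 311.26 + 514.8 = 11159.33
L = 14071.01 / 11159.33 × 100 = 126.0919
Paasche component (current-period weights):
ΣP(t=1)Q(t=1) = 12.98×20 + 2.04×127 + 1360.87×13 + 1.42×210 + 1.51×428 = 259.6 + 259.08 + 17691.31 + 298.2 + 646.28 = 19154.47
ΣP(t=1)Q(t=0) = 12.98×25 + 2.04×159 + 1360.87×10 + 1.42×197 + 1.51×330 = 324.5 + 324.36 + 13608.7 + 279.74 + 498.3 = 15035.6
P = 19154.47 / 15035.6 × 100 = 127.3941
Fisher = √(L × P) = √(126.0919 × 127.3941) = 126.7413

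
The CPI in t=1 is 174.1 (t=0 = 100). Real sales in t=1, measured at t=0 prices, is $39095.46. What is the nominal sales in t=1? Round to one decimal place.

68065.2

Nominal = Real × (Index/100) = 39095.46 × (174.1/100)
        = 39095.46 × 1.741 = 68065.1959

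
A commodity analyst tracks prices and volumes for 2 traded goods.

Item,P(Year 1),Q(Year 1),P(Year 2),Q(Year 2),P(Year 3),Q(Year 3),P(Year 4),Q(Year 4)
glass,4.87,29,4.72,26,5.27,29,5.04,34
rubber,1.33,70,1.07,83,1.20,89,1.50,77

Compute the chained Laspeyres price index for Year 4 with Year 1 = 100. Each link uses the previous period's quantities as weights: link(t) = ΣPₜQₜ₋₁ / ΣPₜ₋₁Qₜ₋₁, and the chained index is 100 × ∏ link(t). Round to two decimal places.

Link Year 1→Year 2:
ΣP(Year 2)Q(Year 1) = 4.72×29 + 1.07×70 = 136.88 + 74.9 = 211.78
ΣP(Year 1)Q(Year 1) = 4.87×29 + 1.33×70 = 141.23 + 93.1 = 234.33
link = 211.78/234.33 = 0.903768
Link Year 2→Year 3:
ΣP(Year 3)Q(Year 2) = 5.27×26 + 1.20×83 = 137.02 + 99.6 = 236.62
ΣP(Year 2)Q(Year 2) = 4.72×26 + 1.07×83 = 122.72 + 88.81 = 211.53
link = 236.62/211.53 = 1.118612
Link Year 3→Year 4:
ΣP(Year 4)Q(Year 3) = 5.04×29 + 1.50×89 = 146.16 + 133.5 = 279.66
ΣP(Year 3)Q(Year 3) = 5.27×29 + 1.20×89 = 152.83 + 106.8 = 259.63
link = 279.66/259.63 = 1.077148
Chained index = 100 × 0.903768 × 1.118612 × 1.077148 = 108.8960

108.90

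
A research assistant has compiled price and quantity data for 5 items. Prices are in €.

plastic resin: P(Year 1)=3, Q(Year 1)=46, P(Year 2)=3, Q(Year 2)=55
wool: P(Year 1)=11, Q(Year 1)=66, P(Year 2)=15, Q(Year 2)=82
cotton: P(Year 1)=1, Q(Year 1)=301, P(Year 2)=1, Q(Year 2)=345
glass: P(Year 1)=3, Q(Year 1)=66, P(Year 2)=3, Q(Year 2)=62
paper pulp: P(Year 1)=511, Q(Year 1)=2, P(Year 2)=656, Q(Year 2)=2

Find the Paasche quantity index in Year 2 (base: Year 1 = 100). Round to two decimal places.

110.17

Paasche quantity index uses current-period prices as weights.
ΣP(Year 2)·Q(Year 2) = 3×55 + 15×82 + 1×345 + 3×62 + 656×2 = 165 + 1230 + 345 + 186 + 1312 = 3238
ΣP(Year 2)·Q(Year 1) = 3×46 + 15×66 + 1×301 + 3×66 + 656×2 = 138 + 990 + 301 + 198 + 1312 = 2939
Index = 3238 / 2939 × 100 = 110.1735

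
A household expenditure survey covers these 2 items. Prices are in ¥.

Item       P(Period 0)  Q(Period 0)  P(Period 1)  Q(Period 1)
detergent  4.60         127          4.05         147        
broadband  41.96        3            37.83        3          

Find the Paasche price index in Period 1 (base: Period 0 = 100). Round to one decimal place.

88.4

Paasche price index uses current-period quantities as weights.
ΣP(Period 1)·Q(Period 1) = 4.05×147 + 37.83×3 = 595.35 + 113.49 = 708.84
ΣP(Period 0)·Q(Period 1) = 4.60×147 + 41.96×3 = 676.2 + 125.88 = 802.08
Index = 708.84 / 802.08 × 100 = 88.3752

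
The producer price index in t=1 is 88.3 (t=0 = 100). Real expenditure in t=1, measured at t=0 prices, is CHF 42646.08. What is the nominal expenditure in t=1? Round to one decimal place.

37656.5

Nominal = Real × (Index/100) = 42646.08 × (88.3/100)
        = 42646.08 × 0.883 = 37656.4886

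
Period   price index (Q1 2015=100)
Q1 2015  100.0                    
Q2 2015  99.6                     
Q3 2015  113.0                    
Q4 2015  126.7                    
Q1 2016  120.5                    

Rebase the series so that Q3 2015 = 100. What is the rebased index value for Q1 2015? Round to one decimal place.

88.5

Rebased(Q1 2015) = 100.0 / 113.0 × 100 = 88.4956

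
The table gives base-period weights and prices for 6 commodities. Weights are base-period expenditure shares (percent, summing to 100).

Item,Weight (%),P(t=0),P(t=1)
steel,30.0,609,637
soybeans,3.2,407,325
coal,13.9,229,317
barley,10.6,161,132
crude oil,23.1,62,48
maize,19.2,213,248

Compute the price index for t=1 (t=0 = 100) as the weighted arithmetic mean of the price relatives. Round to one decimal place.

steel: 30.0 × (637/609) = 30.0 × 1.045977 = 31.3793
soybeans: 3.2 × (325/407) = 3.2 × 0.798526 = 2.5553
coal: 13.9 × (317/229) = 13.9 × 1.384279 = 19.2415
barley: 10.6 × (132/161) = 10.6 × 0.819876 = 8.6907
crude oil: 23.1 × (48/62) = 23.1 × 0.774194 = 17.8839
maize: 19.2 × (248/213) = 19.2 × 1.164319 = 22.3549
Index = Σ wᵢ·(p₁ᵢ/p₀ᵢ) = 31.3793 + 2.5553 + 19.2415 + 8.6907 + 17.8839 + 22.3549 = 102.1056

102.1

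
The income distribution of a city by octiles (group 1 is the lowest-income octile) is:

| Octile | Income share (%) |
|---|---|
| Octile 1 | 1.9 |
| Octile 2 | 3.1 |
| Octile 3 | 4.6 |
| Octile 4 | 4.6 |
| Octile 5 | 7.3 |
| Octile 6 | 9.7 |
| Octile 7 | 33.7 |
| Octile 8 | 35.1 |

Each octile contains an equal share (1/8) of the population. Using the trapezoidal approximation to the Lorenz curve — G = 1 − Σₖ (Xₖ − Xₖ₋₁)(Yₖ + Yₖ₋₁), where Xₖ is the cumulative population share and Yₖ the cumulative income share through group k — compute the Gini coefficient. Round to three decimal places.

0.504

Cumulative income shares Yₖ: 0.0190, 0.0500, 0.0960, 0.1420, 0.2150, 0.3120, 0.6490, 1.0000
Σ (Xₖ−Xₖ₋₁)(Yₖ+Yₖ₋₁) = (1/8)(0.0190+0.0000) + (1/8)(0.0500+0.0190) + (1/8)(0.0960+0.0500) + (1/8)(0.1420+0.0960) + (1/8)(0.2150+0.1420) + (1/8)(0.3120+0.2150) + (1/8)(0.6490+0.3120) + (1/8)(1.0000+0.6490)
  = 0.0024 + 0.0086 + 0.0183 + 0.0298 + 0.0446 + 0.0659 + 0.1201 + 0.2061 = 0.4958
G = 1 − 0.4958 = 0.5042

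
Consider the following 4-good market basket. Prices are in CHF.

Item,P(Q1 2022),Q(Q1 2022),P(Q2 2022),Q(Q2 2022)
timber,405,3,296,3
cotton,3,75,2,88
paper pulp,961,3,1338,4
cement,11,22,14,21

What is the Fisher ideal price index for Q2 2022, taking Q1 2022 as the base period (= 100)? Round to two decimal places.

Laspeyres component (base-period weights):
ΣP(Q2 2022)Q(Q1 2022) = 296×3 + 2×75 + 1338×3 + 14×22 = 888 + 150 + 4014 + 308 = 5360
ΣP(Q1 2022)Q(Q1 2022) = 405×3 + 3×75 + 961×3 + 11×22 = 1215 + 225 + 2883 + 242 = 4565
L = 5360 / 4565 × 100 = 117.4151
Paasche component (current-period weights):
ΣP(Q2 2022)Q(Q2 2022) = 296×3 + 2×88 + 1338×4 + 14×21 = 888 + 176 + 5352 + 294 = 6710
ΣP(Q1 2022)Q(Q2 2022) = 405×3 + 3×88 + 961×4 + 11×21 = 1215 + 264 + 3844 + 231 = 5554
P = 6710 / 5554 × 100 = 120.8138
Fisher = √(L × P) = √(117.4151 × 120.8138) = 119.1023

119.10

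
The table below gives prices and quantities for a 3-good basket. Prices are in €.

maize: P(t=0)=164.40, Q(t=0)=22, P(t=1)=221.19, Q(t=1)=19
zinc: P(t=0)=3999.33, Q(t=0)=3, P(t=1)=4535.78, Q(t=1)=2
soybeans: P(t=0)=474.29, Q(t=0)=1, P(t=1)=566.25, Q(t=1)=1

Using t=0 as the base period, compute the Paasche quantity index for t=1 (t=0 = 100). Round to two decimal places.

72.69

Paasche quantity index uses current-period prices as weights.
ΣP(t=1)·Q(t=1) = 221.19×19 + 4535.78×2 + 566.25×1 = 4202.61 + 9071.56 + 566.25 = 13840.42
ΣP(t=1)·Q(t=0) = 221.19×22 + 4535.78×3 + 566.25×1 = 4866.18 + 13607.34 + 566.25 = 19039.77
Index = 13840.42 / 19039.77 × 100 = 72.6922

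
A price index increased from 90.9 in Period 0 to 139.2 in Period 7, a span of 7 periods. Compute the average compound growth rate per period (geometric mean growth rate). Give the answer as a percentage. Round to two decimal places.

6.28%

Growth factor = (139.2/90.9)^(1/7) = (1.531353)^(1/7) = 1.062770
Growth rate = 1.062770 − 1 = 0.062770 = 6.2770%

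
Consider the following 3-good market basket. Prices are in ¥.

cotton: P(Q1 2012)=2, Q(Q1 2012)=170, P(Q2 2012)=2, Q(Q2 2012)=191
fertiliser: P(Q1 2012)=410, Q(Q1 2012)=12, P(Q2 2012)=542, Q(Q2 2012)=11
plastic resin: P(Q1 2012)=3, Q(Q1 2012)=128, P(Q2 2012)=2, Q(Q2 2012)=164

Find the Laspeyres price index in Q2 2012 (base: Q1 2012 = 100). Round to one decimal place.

125.8

Laspeyres price index uses base-period quantities as weights.
ΣP(Q2 2012)·Q(Q1 2012) = 2×170 + 542×12 + 2×128 = 340 + 6504 + 256 = 7100
ΣP(Q1 2012)·Q(Q1 2012) = 2×170 + 410×12 + 3×128 = 340 + 4920 + 384 = 5644
Index = 7100 / 5644 × 100 = 125.7973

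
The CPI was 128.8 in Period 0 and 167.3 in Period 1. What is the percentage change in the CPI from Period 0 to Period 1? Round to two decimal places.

Change = (167.3 − 128.8) / 128.8 × 100
       = 38.5 / 128.8 × 100 = 29.8913%

29.89%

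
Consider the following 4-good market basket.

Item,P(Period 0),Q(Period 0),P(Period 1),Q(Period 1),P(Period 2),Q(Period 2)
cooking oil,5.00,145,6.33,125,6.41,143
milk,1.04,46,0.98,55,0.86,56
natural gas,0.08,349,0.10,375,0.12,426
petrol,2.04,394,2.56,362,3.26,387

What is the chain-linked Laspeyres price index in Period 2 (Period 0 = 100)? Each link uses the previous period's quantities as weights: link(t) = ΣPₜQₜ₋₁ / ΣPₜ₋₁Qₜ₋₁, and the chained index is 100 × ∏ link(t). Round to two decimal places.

Link Period 0→Period 1:
ΣP(Period 1)Q(Period 0) = 6.33×145 + 0.98×46 + 0.10×349 + 2.56×394 = 917.85 + 45.08 + 34.9 + 1008.64 = 2006.47
ΣP(Period 0)Q(Period 0) = 5.00×145 + 1.04×46 + 0.08×349 + 2.04×394 = 725 + 47.84 + 27.92 + 803.76 = 1604.52
link = 2006.47/1604.52 = 1.250511
Link Period 1→Period 2:
ΣP(Period 2)Q(Period 1) = 6.41×125 + 0.86×55 + 0.12×375 + 3.26×362 = 801.25 + 47.3 + 45 + 1180.12 = 2073.67
ΣP(Period 1)Q(Period 1) = 6.33×125 + 0.98×55 + 0.10×375 + 2.56×362 = 791.25 + 53.9 + 37.5 + 926.72 = 1809.37
link = 2073.67/1809.37 = 1.146073
Chained index = 100 × 1.250511 × 1.146073 = 143.3177

143.32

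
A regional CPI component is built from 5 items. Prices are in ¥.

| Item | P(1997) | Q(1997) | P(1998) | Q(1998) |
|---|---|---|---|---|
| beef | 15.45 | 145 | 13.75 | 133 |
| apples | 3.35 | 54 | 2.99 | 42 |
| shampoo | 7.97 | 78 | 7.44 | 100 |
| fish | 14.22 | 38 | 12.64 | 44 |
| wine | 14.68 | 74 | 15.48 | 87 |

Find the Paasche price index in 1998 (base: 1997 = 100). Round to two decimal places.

Paasche price index uses current-period quantities as weights.
ΣP(1998)·Q(1998) = 13.75×133 + 2.99×42 + 7.44×100 + 12.64×44 + 15.48×87 = 1828.75 + 125.58 + 744 + 556.16 + 1346.76 = 4601.25
ΣP(1997)·Q(1998) = 15.45×133 + 3.35×42 + 7.97×100 + 14.22×44 + 14.68×87 = 2054.85 + 140.7 + 797 + 625.68 + 1277.16 = 4895.39
Index = 4601.25 / 4895.39 × 100 = 93.9915

93.99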